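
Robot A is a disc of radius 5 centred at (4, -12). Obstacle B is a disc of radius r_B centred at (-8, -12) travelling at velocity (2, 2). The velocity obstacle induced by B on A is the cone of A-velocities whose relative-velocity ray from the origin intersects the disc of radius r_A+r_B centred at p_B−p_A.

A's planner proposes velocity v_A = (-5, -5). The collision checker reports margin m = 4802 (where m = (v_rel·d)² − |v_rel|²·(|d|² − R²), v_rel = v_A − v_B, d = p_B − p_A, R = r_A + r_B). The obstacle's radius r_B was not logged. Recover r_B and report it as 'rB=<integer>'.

m = 4802
d = (-12, 0);  v_rel = (-7, -7),  |v_rel|² = 98
v_rel×d = (-7)·(0) − (-7)·(-12) = -84
since m = R²·98 − (-84)²:  R² = (7056 + 4802) / 98 = 121
R = √121 = 11  ⇒  r_B = 11 − 5 = 6

rB=6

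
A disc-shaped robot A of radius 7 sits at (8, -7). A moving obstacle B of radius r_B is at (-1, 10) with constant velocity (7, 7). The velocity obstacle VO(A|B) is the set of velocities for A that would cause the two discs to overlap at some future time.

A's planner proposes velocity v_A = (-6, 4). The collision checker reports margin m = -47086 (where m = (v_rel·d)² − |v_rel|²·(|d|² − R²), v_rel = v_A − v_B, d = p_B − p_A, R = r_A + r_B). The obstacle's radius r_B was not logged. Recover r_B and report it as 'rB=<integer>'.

m = -47086
d = (-9, 17);  v_rel = (-13, -3),  |v_rel|² = 178
v_rel×d = (-13)·(17) − (-3)·(-9) = -248
since m = R²·178 − (-248)²:  R² = (61504 + -47086) / 178 = 81
R = √81 = 9  ⇒  r_B = 9 − 7 = 2

rB=2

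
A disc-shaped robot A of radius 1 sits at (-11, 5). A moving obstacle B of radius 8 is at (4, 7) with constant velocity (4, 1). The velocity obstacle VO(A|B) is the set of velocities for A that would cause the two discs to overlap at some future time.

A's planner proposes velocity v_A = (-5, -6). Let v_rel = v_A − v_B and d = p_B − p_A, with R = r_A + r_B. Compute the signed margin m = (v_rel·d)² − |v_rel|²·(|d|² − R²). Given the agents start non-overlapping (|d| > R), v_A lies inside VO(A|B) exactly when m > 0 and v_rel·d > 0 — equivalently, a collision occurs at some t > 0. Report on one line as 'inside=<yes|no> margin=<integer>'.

d = (15, 2),  |d|² = 229;  R = 1+8 = 9,  c = 229−9² = 148
v_rel = (-9, -7),  |v_rel|² = 130;  v_rel·d = (-9)·(15) + (-7)·(2) = -149
130·t² + 298·t + 148 = 0  ⇒  m = (-149)² − 130·148 = 2961
m = 2961 > 0,  v_rel·d = -149 < 0  ⇒  outside

inside=no margin=2961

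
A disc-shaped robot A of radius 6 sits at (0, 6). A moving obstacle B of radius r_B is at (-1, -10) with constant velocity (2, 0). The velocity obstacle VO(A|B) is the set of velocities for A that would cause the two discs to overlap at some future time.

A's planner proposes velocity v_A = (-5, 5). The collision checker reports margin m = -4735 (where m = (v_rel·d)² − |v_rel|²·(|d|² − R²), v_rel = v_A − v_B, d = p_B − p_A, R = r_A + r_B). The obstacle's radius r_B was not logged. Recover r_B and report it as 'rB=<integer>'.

m = -4735
d = (-1, -16);  v_rel = (-7, 5),  |v_rel|² = 74
v_rel×d = (-7)·(-16) − (5)·(-1) = 117
since m = R²·74 − 117²:  R² = (13689 + -4735) / 74 = 121
R = √121 = 11  ⇒  r_B = 11 − 6 = 5

rB=5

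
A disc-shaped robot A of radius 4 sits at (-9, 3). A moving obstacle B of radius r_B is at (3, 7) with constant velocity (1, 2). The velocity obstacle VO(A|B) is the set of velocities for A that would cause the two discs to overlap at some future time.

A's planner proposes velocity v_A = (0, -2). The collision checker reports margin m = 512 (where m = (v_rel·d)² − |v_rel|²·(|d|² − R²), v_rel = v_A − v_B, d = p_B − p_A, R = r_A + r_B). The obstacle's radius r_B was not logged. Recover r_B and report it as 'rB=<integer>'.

m = 512
d = (12, 4);  v_rel = (-1, -4),  |v_rel|² = 17
v_rel×d = (-1)·(4) − (-4)·(12) = 44
since m = R²·17 − 44²:  R² = (1936 + 512) / 17 = 144
R = √144 = 12  ⇒  r_B = 12 − 4 = 8

rB=8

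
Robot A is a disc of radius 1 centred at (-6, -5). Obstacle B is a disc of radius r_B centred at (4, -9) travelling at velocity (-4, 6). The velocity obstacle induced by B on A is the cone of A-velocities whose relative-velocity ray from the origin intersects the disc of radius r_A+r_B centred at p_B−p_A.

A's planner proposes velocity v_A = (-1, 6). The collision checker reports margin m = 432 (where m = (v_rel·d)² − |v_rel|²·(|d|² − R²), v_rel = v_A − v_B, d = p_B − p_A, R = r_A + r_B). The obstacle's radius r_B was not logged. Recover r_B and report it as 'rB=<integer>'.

m = 432
d = (10, -4);  v_rel = (3, 0),  |v_rel|² = 9
v_rel×d = (3)·(-4) − (0)·(10) = -12
since m = R²·9 − (-12)²:  R² = (144 + 432) / 9 = 64
R = √64 = 8  ⇒  r_B = 8 − 1 = 7

rB=7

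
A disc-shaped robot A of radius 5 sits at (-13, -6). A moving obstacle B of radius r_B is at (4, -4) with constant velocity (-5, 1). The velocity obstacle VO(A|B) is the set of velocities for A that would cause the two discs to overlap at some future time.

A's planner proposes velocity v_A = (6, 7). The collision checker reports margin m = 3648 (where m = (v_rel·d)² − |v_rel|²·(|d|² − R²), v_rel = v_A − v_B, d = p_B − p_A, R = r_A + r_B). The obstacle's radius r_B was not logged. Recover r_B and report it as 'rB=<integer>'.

m = 3648
d = (17, 2);  v_rel = (11, 6),  |v_rel|² = 157
v_rel×d = (11)·(2) − (6)·(17) = -80
since m = R²·157 − (-80)²:  R² = (6400 + 3648) / 157 = 64
R = √64 = 8  ⇒  r_B = 8 − 5 = 3

rB=3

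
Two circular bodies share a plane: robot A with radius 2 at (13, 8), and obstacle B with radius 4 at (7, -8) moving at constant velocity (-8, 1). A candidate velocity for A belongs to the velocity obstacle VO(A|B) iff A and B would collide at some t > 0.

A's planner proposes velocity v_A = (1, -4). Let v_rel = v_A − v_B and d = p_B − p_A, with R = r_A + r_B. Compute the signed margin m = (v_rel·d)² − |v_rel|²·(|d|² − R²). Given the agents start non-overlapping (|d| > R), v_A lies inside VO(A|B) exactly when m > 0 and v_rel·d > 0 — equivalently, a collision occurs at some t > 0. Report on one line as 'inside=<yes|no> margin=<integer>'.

d = (-6, -16),  |d|² = 292;  R = 2+4 = 6,  c = 292−6² = 256
v_rel = (9, -5),  |v_rel|² = 106;  v_rel·d = (9)·(-6) + (-5)·(-16) = 26
106·t² − 52·t + 256 = 0  ⇒  m = 26² − 106·256 = -26460
m = -26460 < 0,  v_rel·d = 26 > 0  ⇒  outside

inside=no margin=-26460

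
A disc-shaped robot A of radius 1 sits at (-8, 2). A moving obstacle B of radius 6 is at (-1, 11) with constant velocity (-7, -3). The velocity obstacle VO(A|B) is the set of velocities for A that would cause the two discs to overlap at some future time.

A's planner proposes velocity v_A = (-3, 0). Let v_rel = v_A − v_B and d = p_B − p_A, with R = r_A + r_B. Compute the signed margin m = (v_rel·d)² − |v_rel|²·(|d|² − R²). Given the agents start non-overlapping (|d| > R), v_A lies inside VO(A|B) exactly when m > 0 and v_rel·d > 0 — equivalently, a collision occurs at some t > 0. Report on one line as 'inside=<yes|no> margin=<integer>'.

d = (7, 9),  |d|² = 130;  R = 1+6 = 7,  c = 130−7² = 81
v_rel = (4, 3),  |v_rel|² = 25;  v_rel·d = (4)·(7) + (3)·(9) = 55
25·t² − 110·t + 81 = 0  ⇒  m = 55² − 25·81 = 1000
m = 1000 > 0,  v_rel·d = 55 > 0  ⇒  inside

inside=yes margin=1000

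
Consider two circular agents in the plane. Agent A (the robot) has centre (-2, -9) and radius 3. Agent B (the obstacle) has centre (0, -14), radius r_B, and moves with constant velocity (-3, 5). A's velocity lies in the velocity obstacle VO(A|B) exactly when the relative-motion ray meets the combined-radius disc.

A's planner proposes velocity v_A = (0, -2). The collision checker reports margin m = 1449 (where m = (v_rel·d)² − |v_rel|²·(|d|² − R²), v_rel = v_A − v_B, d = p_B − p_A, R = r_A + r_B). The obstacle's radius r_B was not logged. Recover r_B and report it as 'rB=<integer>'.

m = 1449
d = (2, -5);  v_rel = (3, -7),  |v_rel|² = 58
v_rel×d = (3)·(-5) − (-7)·(2) = -1
since m = R²·58 − (-1)²:  R² = (1 + 1449) / 58 = 25
R = √25 = 5  ⇒  r_B = 5 − 3 = 2

rB=2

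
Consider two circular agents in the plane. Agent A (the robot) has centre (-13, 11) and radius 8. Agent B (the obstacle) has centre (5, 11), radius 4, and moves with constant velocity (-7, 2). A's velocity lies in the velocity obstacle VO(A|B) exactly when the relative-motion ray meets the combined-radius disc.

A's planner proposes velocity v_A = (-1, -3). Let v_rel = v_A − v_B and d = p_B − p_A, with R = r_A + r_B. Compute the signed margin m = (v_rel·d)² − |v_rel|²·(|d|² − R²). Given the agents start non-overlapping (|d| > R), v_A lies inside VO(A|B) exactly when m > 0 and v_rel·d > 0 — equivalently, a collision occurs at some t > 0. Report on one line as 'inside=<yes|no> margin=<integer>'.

d = (18, 0),  |d|² = 324;  R = 8+4 = 12,  c = 324−12² = 180
v_rel = (6, -5),  |v_rel|² = 61;  v_rel·d = (6)·(18) + (-5)·(0) = 108
61·t² − 216·t + 180 = 0  ⇒  m = 108² − 61·180 = 684
m = 684 > 0,  v_rel·d = 108 > 0  ⇒  inside

inside=yes margin=684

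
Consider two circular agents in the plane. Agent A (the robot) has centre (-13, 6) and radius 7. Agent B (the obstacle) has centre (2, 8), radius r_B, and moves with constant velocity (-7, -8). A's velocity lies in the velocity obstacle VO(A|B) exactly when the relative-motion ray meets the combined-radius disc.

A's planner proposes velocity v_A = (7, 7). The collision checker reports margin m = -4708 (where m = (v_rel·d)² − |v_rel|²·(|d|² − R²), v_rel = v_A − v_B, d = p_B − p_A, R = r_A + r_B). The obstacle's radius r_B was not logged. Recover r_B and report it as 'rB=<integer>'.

m = -4708
d = (15, 2);  v_rel = (14, 15),  |v_rel|² = 421
v_rel×d = (14)·(2) − (15)·(15) = -197
since m = R²·421 − (-197)²:  R² = (38809 + -4708) / 421 = 81
R = √81 = 9  ⇒  r_B = 9 − 7 = 2

rB=2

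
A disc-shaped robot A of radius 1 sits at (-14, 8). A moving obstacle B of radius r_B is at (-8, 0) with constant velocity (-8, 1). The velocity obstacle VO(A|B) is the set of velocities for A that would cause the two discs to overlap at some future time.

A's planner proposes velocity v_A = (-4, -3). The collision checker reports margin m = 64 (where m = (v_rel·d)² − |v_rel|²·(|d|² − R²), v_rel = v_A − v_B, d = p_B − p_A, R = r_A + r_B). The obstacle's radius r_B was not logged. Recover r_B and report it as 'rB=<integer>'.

m = 64
d = (6, -8);  v_rel = (4, -4),  |v_rel|² = 32
v_rel×d = (4)·(-8) − (-4)·(6) = -8
since m = R²·32 − (-8)²:  R² = (64 + 64) / 32 = 4
R = √4 = 2  ⇒  r_B = 2 − 1 = 1

rB=1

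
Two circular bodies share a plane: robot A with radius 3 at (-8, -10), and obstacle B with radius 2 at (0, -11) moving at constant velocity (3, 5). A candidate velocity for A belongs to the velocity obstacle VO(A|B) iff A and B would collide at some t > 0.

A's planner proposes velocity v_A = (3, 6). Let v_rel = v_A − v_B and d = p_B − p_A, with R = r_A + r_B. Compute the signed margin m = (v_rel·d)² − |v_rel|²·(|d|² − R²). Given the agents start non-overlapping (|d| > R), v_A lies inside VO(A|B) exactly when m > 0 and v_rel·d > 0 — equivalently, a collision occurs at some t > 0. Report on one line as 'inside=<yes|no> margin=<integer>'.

d = (8, -1),  |d|² = 65;  R = 3+2 = 5,  c = 65−5² = 40
v_rel = (0, 1),  |v_rel|² = 1;  v_rel·d = (0)·(8) + (1)·(-1) = -1
1·t² + 2·t + 40 = 0  ⇒  m = (-1)² − 1·40 = -39
m = -39 < 0,  v_rel·d = -1 < 0  ⇒  outside

inside=no margin=-39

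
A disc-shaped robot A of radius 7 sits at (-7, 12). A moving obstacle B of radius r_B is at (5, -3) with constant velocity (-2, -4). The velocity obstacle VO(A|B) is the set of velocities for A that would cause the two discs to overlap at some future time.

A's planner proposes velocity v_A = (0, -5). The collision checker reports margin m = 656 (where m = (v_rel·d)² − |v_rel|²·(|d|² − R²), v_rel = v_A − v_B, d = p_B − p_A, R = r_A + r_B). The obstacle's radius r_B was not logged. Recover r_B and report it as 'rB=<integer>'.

m = 656
d = (12, -15);  v_rel = (2, -1),  |v_rel|² = 5
v_rel×d = (2)·(-15) − (-1)·(12) = -18
since m = R²·5 − (-18)²:  R² = (324 + 656) / 5 = 196
R = √196 = 14  ⇒  r_B = 14 − 7 = 7

rB=7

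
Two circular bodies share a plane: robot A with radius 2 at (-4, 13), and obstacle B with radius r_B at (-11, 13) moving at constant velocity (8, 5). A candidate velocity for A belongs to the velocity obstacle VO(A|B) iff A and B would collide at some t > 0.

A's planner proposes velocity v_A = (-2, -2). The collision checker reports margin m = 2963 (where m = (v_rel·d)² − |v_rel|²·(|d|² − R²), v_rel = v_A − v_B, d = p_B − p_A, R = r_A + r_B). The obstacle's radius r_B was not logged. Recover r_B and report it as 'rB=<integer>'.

m = 2963
d = (-7, 0);  v_rel = (-10, -7),  |v_rel|² = 149
v_rel×d = (-10)·(0) − (-7)·(-7) = -49
since m = R²·149 − (-49)²:  R² = (2401 + 2963) / 149 = 36
R = √36 = 6  ⇒  r_B = 6 − 2 = 4

rB=4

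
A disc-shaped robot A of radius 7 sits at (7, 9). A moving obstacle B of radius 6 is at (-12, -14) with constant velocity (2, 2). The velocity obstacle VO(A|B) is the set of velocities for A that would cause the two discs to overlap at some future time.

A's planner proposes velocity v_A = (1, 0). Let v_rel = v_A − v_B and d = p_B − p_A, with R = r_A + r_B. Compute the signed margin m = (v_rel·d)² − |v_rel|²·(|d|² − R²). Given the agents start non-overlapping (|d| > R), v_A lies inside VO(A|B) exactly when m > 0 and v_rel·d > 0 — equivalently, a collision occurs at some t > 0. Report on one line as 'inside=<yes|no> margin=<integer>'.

d = (-19, -23),  |d|² = 890;  R = 7+6 = 13,  c = 890−13² = 721
v_rel = (-1, -2),  |v_rel|² = 5;  v_rel·d = (-1)·(-19) + (-2)·(-23) = 65
5·t² − 130·t + 721 = 0  ⇒  m = 65² − 5·721 = 620
m = 620 > 0,  v_rel·d = 65 > 0  ⇒  inside

inside=yes margin=620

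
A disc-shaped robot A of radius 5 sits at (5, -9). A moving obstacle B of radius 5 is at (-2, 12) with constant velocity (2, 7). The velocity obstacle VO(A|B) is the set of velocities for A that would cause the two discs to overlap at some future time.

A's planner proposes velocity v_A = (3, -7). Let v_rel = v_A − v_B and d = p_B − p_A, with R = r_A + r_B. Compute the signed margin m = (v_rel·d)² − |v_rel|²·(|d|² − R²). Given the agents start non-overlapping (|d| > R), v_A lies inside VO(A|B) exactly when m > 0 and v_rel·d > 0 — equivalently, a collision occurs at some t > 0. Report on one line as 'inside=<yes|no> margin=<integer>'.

d = (-7, 21),  |d|² = 490;  R = 5+5 = 10,  c = 490−10² = 390
v_rel = (1, -14),  |v_rel|² = 197;  v_rel·d = (1)·(-7) + (-14)·(21) = -301
197·t² + 602·t + 390 = 0  ⇒  m = (-301)² − 197·390 = 13771
m = 13771 > 0,  v_rel·d = -301 < 0  ⇒  outside

inside=no margin=13771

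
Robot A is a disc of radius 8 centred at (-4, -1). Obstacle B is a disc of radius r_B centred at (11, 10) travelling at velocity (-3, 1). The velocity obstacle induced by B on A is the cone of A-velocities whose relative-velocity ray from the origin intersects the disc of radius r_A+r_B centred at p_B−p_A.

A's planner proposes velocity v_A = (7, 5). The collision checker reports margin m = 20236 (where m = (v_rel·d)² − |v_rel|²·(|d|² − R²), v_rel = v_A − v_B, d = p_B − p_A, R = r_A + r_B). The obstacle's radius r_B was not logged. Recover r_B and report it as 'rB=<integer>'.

m = 20236
d = (15, 11);  v_rel = (10, 4),  |v_rel|² = 116
v_rel×d = (10)·(11) − (4)·(15) = 50
since m = R²·116 − 50²:  R² = (2500 + 20236) / 116 = 196
R = √196 = 14  ⇒  r_B = 14 − 8 = 6

rB=6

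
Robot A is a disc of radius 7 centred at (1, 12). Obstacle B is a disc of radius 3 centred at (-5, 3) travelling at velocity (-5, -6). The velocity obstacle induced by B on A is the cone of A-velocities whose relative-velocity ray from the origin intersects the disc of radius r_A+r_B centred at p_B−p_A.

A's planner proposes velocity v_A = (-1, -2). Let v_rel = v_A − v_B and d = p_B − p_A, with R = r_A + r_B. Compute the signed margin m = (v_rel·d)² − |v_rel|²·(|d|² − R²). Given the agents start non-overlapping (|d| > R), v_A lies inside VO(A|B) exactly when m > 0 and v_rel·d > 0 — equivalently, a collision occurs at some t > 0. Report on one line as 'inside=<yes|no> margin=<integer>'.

d = (-6, -9),  |d|² = 117;  R = 7+3 = 10,  c = 117−10² = 17
v_rel = (4, 4),  |v_rel|² = 32;  v_rel·d = (4)·(-6) + (4)·(-9) = -60
32·t² + 120·t + 17 = 0  ⇒  m = (-60)² − 32·17 = 3056
m = 3056 > 0,  v_rel·d = -60 < 0  ⇒  outside

inside=no margin=3056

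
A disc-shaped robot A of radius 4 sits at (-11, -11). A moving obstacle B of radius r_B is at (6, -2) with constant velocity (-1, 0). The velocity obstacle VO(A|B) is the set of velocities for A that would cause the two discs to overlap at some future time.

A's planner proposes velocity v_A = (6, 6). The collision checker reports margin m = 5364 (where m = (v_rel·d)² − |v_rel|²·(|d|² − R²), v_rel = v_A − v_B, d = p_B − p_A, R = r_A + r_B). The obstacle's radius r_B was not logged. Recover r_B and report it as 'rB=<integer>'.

m = 5364
d = (17, 9);  v_rel = (7, 6),  |v_rel|² = 85
v_rel×d = (7)·(9) − (6)·(17) = -39
since m = R²·85 − (-39)²:  R² = (1521 + 5364) / 85 = 81
R = √81 = 9  ⇒  r_B = 9 − 4 = 5

rB=5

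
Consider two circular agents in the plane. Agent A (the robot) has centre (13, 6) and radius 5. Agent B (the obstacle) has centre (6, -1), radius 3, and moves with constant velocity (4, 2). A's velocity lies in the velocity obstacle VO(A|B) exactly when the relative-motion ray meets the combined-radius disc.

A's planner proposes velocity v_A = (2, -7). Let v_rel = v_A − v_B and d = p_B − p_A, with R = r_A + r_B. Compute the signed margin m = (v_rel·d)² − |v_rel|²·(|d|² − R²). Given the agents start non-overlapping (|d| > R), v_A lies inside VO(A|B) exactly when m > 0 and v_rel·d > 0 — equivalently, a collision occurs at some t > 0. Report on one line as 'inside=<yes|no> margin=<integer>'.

d = (-7, -7),  |d|² = 98;  R = 5+3 = 8,  c = 98−8² = 34
v_rel = (-2, -9),  |v_rel|² = 85;  v_rel·d = (-2)·(-7) + (-9)·(-7) = 77
85·t² − 154·t + 34 = 0  ⇒  m = 77² − 85·34 = 3039
m = 3039 > 0,  v_rel·d = 77 > 0  ⇒  inside

inside=yes margin=3039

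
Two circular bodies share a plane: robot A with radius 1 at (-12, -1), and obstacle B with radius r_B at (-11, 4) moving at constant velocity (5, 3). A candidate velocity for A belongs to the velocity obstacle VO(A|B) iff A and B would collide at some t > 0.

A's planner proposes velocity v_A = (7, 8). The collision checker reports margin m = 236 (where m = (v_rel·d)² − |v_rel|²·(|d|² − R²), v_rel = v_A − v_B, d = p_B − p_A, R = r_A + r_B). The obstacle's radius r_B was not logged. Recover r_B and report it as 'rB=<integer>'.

m = 236
d = (1, 5);  v_rel = (2, 5),  |v_rel|² = 29
v_rel×d = (2)·(5) − (5)·(1) = 5
since m = R²·29 − 5²:  R² = (25 + 236) / 29 = 9
R = √9 = 3  ⇒  r_B = 3 − 1 = 2

rB=2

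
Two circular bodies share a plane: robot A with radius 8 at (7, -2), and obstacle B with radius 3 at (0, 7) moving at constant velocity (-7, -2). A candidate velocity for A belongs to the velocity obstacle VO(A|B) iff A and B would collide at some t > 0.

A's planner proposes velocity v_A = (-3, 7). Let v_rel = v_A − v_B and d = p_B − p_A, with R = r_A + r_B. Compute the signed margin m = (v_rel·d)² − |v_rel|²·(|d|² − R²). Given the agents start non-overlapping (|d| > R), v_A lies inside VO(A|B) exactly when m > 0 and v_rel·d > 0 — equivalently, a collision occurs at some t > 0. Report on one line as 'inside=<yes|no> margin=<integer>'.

d = (-7, 9),  |d|² = 130;  R = 8+3 = 11,  c = 130−11² = 9
v_rel = (4, 9),  |v_rel|² = 97;  v_rel·d = (4)·(-7) + (9)·(9) = 53
97·t² − 106·t + 9 = 0  ⇒  m = 53² − 97·9 = 1936
m = 1936 > 0,  v_rel·d = 53 > 0  ⇒  inside

inside=yes margin=1936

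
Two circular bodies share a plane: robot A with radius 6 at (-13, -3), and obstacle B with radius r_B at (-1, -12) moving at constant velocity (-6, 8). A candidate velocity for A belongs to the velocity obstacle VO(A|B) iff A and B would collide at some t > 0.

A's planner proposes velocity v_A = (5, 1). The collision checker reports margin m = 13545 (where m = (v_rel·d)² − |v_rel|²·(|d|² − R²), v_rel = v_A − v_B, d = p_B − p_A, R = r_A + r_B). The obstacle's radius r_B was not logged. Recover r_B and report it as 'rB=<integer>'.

m = 13545
d = (12, -9);  v_rel = (11, -7),  |v_rel|² = 170
v_rel×d = (11)·(-9) − (-7)·(12) = -15
since m = R²·170 − (-15)²:  R² = (225 + 13545) / 170 = 81
R = √81 = 9  ⇒  r_B = 9 − 6 = 3

rB=3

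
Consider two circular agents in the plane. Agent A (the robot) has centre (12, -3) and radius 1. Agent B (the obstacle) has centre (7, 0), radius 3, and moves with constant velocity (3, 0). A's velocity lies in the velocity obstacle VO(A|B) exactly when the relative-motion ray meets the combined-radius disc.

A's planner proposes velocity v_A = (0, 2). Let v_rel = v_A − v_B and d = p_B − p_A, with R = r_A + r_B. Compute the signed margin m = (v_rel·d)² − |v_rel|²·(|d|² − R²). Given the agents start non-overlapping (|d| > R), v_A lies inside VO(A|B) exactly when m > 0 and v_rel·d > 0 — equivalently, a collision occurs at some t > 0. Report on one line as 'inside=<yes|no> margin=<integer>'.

d = (-5, 3),  |d|² = 34;  R = 1+3 = 4,  c = 34−4² = 18
v_rel = (-3, 2),  |v_rel|² = 13;  v_rel·d = (-3)·(-5) + (2)·(3) = 21
13·t² − 42·t + 18 = 0  ⇒  m = 21² − 13·18 = 207
m = 207 > 0,  v_rel·d = 21 > 0  ⇒  inside

inside=yes margin=207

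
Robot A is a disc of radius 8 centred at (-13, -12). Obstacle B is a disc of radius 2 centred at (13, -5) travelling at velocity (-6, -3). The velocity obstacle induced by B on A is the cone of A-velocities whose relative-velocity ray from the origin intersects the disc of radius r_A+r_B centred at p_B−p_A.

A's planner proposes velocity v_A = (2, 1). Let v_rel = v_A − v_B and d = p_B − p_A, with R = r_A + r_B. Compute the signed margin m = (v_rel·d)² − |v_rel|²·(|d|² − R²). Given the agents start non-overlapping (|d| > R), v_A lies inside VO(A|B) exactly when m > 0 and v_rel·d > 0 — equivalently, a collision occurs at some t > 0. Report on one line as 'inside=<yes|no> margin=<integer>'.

d = (26, 7),  |d|² = 725;  R = 8+2 = 10,  c = 725−10² = 625
v_rel = (8, 4),  |v_rel|² = 80;  v_rel·d = (8)·(26) + (4)·(7) = 236
80·t² − 472·t + 625 = 0  ⇒  m = 236² − 80·625 = 5696
m = 5696 > 0,  v_rel·d = 236 > 0  ⇒  inside

inside=yes margin=5696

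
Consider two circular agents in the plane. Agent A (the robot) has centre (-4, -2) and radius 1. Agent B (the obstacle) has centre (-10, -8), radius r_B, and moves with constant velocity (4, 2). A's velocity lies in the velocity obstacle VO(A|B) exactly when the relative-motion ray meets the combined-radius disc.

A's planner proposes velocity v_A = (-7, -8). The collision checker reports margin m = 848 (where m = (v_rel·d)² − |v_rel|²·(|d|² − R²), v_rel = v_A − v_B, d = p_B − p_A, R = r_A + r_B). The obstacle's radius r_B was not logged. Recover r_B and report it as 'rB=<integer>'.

m = 848
d = (-6, -6);  v_rel = (-11, -10),  |v_rel|² = 221
v_rel×d = (-11)·(-6) − (-10)·(-6) = 6
since m = R²·221 − 6²:  R² = (36 + 848) / 221 = 4
R = √4 = 2  ⇒  r_B = 2 − 1 = 1

rB=1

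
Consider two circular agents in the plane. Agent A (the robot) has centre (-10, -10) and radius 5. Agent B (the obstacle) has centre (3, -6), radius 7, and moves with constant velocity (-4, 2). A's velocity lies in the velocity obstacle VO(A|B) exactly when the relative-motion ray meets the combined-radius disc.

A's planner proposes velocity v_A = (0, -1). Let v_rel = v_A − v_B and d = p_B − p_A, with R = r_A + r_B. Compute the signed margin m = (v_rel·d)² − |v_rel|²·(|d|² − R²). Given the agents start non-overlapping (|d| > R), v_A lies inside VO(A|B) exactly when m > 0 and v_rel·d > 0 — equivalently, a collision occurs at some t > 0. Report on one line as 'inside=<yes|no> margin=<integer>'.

d = (13, 4),  |d|² = 185;  R = 5+7 = 12,  c = 185−12² = 41
v_rel = (4, -3),  |v_rel|² = 25;  v_rel·d = (4)·(13) + (-3)·(4) = 40
25·t² − 80·t + 41 = 0  ⇒  m = 40² − 25·41 = 575
m = 575 > 0,  v_rel·d = 40 > 0  ⇒  inside

inside=yes margin=575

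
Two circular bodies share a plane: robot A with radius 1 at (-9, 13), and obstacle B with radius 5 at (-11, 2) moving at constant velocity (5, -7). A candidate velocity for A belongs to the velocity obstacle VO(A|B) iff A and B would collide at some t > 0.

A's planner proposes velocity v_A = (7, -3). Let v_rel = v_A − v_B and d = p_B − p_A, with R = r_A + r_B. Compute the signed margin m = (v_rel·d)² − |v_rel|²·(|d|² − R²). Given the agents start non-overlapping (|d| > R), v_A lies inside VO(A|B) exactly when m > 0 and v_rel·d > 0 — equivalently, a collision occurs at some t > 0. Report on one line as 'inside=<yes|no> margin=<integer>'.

d = (-2, -11),  |d|² = 125;  R = 1+5 = 6,  c = 125−6² = 89
v_rel = (2, 4),  |v_rel|² = 20;  v_rel·d = (2)·(-2) + (4)·(-11) = -48
20·t² + 96·t + 89 = 0  ⇒  m = (-48)² − 20·89 = 524
m = 524 > 0,  v_rel·d = -48 < 0  ⇒  outside

inside=no margin=524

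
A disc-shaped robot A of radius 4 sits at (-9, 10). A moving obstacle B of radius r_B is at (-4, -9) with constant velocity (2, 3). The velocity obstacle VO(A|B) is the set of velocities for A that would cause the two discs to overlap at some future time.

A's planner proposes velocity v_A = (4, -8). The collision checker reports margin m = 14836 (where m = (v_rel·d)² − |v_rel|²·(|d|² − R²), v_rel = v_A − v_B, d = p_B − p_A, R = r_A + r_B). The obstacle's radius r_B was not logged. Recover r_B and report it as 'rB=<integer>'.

m = 14836
d = (5, -19);  v_rel = (2, -11),  |v_rel|² = 125
v_rel×d = (2)·(-19) − (-11)·(5) = 17
since m = R²·125 − 17²:  R² = (289 + 14836) / 125 = 121
R = √121 = 11  ⇒  r_B = 11 − 4 = 7

rB=7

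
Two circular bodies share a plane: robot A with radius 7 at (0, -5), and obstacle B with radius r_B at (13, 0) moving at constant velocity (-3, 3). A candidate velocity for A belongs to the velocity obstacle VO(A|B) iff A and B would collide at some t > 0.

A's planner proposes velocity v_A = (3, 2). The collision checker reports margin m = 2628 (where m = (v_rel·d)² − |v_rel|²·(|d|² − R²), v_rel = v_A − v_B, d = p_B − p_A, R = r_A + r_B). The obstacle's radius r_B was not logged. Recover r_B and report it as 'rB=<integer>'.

m = 2628
d = (13, 5);  v_rel = (6, -1),  |v_rel|² = 37
v_rel×d = (6)·(5) − (-1)·(13) = 43
since m = R²·37 − 43²:  R² = (1849 + 2628) / 37 = 121
R = √121 = 11  ⇒  r_B = 11 − 7 = 4

rB=4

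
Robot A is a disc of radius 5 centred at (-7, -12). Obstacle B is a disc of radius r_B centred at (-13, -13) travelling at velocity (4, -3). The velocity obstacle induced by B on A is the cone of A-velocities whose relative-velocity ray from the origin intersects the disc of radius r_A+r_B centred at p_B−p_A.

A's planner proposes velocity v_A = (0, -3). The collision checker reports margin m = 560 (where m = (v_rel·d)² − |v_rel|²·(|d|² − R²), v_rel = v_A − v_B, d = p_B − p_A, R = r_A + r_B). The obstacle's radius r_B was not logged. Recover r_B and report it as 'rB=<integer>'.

m = 560
d = (-6, -1);  v_rel = (-4, 0),  |v_rel|² = 16
v_rel×d = (-4)·(-1) − (0)·(-6) = 4
since m = R²·16 − 4²:  R² = (16 + 560) / 16 = 36
R = √36 = 6  ⇒  r_B = 6 − 5 = 1

rB=1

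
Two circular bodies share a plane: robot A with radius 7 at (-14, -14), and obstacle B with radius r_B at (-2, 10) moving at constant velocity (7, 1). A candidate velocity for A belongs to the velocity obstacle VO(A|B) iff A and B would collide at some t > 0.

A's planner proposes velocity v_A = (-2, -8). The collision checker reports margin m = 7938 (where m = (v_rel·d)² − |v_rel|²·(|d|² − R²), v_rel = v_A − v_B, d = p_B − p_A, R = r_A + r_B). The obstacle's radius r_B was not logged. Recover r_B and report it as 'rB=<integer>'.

m = 7938
d = (12, 24);  v_rel = (-9, -9),  |v_rel|² = 162
v_rel×d = (-9)·(24) − (-9)·(12) = -108
since m = R²·162 − (-108)²:  R² = (11664 + 7938) / 162 = 121
R = √121 = 11  ⇒  r_B = 11 − 7 = 4

rB=4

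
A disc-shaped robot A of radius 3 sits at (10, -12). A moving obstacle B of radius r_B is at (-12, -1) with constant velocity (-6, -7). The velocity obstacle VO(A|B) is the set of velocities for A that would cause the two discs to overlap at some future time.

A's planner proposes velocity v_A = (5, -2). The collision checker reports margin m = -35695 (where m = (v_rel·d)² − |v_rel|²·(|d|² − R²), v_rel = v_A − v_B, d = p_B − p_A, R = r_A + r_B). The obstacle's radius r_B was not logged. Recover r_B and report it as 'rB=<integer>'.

m = -35695
d = (-22, 11);  v_rel = (11, 5),  |v_rel|² = 146
v_rel×d = (11)·(11) − (5)·(-22) = 231
since m = R²·146 − 231²:  R² = (53361 + -35695) / 146 = 121
R = √121 = 11  ⇒  r_B = 11 − 3 = 8

rB=8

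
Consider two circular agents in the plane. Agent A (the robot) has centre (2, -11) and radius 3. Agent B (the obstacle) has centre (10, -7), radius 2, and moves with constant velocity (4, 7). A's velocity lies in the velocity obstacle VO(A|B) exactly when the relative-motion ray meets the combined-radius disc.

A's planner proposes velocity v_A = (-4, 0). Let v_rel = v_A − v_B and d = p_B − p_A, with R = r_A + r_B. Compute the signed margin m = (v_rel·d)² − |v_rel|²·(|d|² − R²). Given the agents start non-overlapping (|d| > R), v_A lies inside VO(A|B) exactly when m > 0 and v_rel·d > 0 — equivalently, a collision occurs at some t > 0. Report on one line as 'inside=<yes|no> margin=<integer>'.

d = (8, 4),  |d|² = 80;  R = 3+2 = 5,  c = 80−5² = 55
v_rel = (-8, -7),  |v_rel|² = 113;  v_rel·d = (-8)·(8) + (-7)·(4) = -92
113·t² + 184·t + 55 = 0  ⇒  m = (-92)² − 113·55 = 2249
m = 2249 > 0,  v_rel·d = -92 < 0  ⇒  outside

inside=no margin=2249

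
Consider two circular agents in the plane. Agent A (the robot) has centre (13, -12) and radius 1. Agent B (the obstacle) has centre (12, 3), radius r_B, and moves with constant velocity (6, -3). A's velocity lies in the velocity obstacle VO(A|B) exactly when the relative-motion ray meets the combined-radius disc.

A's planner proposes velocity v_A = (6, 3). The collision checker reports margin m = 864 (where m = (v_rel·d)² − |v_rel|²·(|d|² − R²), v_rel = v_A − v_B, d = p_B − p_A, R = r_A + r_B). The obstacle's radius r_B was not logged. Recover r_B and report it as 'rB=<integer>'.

m = 864
d = (-1, 15);  v_rel = (0, 6),  |v_rel|² = 36
v_rel×d = (0)·(15) − (6)·(-1) = 6
since m = R²·36 − 6²:  R² = (36 + 864) / 36 = 25
R = √25 = 5  ⇒  r_B = 5 − 1 = 4

rB=4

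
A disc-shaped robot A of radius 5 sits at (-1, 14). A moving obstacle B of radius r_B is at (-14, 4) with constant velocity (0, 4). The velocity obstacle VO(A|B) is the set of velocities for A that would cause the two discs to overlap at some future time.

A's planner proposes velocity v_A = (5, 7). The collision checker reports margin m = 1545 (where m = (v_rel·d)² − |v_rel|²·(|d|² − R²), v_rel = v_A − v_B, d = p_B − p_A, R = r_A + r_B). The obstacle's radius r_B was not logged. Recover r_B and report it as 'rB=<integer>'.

m = 1545
d = (-13, -10);  v_rel = (5, 3),  |v_rel|² = 34
v_rel×d = (5)·(-10) − (3)·(-13) = -11
since m = R²·34 − (-11)²:  R² = (121 + 1545) / 34 = 49
R = √49 = 7  ⇒  r_B = 7 − 5 = 2

rB=2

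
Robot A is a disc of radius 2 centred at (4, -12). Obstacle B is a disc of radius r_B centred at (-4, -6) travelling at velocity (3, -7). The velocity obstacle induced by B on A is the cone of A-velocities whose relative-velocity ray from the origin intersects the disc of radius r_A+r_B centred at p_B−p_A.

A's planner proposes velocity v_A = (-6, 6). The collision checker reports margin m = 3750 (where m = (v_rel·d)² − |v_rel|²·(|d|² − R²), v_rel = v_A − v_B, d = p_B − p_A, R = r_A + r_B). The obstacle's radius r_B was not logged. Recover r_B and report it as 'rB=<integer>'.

m = 3750
d = (-8, 6);  v_rel = (-9, 13),  |v_rel|² = 250
v_rel×d = (-9)·(6) − (13)·(-8) = 50
since m = R²·250 − 50²:  R² = (2500 + 3750) / 250 = 25
R = √25 = 5  ⇒  r_B = 5 − 2 = 3

rB=3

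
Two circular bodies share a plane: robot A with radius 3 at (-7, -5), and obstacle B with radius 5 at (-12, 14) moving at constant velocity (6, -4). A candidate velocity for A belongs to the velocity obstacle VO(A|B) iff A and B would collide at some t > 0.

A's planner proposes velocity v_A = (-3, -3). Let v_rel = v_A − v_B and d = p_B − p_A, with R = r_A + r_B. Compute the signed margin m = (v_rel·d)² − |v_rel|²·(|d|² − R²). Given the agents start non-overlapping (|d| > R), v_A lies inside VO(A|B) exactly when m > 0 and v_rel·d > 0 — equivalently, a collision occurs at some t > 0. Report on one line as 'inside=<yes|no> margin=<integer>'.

d = (-5, 19),  |d|² = 386;  R = 3+5 = 8,  c = 386−8² = 322
v_rel = (-9, 1),  |v_rel|² = 82;  v_rel·d = (-9)·(-5) + (1)·(19) = 64
82·t² − 128·t + 322 = 0  ⇒  m = 64² − 82·322 = -22308
m = -22308 < 0,  v_rel·d = 64 > 0  ⇒  outside

inside=no margin=-22308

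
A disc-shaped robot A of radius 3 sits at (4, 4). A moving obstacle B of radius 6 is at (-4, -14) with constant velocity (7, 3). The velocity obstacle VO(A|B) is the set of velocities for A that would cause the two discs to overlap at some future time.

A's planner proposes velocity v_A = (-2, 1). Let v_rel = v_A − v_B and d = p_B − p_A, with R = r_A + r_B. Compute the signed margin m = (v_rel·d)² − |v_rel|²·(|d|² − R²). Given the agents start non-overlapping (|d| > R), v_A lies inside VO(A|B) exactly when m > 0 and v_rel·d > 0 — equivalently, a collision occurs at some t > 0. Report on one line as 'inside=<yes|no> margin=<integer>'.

d = (-8, -18),  |d|² = 388;  R = 3+6 = 9,  c = 388−9² = 307
v_rel = (-9, -2),  |v_rel|² = 85;  v_rel·d = (-9)·(-8) + (-2)·(-18) = 108
85·t² − 216·t + 307 = 0  ⇒  m = 108² − 85·307 = -14431
m = -14431 < 0,  v_rel·d = 108 > 0  ⇒  outside

inside=no margin=-14431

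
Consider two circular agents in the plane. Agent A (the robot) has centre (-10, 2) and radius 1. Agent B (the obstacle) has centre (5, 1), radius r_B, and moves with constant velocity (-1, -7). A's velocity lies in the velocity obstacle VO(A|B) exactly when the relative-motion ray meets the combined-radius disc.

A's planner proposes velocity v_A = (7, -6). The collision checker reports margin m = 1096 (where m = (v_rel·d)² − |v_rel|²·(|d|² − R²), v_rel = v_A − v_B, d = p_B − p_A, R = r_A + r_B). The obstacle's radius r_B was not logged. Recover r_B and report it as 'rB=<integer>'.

m = 1096
d = (15, -1);  v_rel = (8, 1),  |v_rel|² = 65
v_rel×d = (8)·(-1) − (1)·(15) = -23
since m = R²·65 − (-23)²:  R² = (529 + 1096) / 65 = 25
R = √25 = 5  ⇒  r_B = 5 − 1 = 4

rB=4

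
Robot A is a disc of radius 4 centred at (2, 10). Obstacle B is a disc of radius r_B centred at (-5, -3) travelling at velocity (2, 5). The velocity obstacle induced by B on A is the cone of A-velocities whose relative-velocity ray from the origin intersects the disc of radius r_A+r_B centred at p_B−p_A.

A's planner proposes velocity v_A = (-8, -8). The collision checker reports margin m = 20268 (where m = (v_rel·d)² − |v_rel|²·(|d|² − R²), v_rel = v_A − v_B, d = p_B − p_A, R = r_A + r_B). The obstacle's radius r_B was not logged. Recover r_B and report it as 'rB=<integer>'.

m = 20268
d = (-7, -13);  v_rel = (-10, -13),  |v_rel|² = 269
v_rel×d = (-10)·(-13) − (-13)·(-7) = 39
since m = R²·269 − 39²:  R² = (1521 + 20268) / 269 = 81
R = √81 = 9  ⇒  r_B = 9 − 4 = 5

rB=5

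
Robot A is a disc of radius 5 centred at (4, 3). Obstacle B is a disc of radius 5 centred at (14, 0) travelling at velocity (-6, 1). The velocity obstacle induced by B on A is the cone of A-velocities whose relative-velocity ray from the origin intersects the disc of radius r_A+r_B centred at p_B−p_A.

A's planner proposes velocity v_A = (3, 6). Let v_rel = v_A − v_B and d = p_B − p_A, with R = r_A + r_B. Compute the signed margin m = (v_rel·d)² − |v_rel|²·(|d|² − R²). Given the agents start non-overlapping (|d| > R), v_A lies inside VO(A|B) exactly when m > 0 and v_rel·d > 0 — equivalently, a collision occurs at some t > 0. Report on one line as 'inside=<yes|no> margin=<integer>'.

d = (10, -3),  |d|² = 109;  R = 5+5 = 10,  c = 109−10² = 9
v_rel = (9, 5),  |v_rel|² = 106;  v_rel·d = (9)·(10) + (5)·(-3) = 75
106·t² − 150·t + 9 = 0  ⇒  m = 75² − 106·9 = 4671
m = 4671 > 0,  v_rel·d = 75 > 0  ⇒  inside

inside=yes margin=4671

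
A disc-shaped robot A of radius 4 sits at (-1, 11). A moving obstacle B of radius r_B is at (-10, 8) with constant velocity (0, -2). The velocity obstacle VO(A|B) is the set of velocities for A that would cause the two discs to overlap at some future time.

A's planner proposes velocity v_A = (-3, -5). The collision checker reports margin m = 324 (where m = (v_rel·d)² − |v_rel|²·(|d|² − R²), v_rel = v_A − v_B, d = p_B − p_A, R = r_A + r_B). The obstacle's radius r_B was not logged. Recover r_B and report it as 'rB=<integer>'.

m = 324
d = (-9, -3);  v_rel = (-3, -3),  |v_rel|² = 18
v_rel×d = (-3)·(-3) − (-3)·(-9) = -18
since m = R²·18 − (-18)²:  R² = (324 + 324) / 18 = 36
R = √36 = 6  ⇒  r_B = 6 − 4 = 2

rB=2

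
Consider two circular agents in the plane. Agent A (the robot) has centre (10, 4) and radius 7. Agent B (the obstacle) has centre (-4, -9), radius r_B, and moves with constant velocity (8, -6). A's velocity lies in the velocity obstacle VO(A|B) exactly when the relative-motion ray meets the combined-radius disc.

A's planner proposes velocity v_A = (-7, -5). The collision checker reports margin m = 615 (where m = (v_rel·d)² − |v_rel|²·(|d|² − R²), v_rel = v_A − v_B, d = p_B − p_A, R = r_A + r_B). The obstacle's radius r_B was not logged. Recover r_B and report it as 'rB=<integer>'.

m = 615
d = (-14, -13);  v_rel = (-15, 1),  |v_rel|² = 226
v_rel×d = (-15)·(-13) − (1)·(-14) = 209
since m = R²·226 − 209²:  R² = (43681 + 615) / 226 = 196
R = √196 = 14  ⇒  r_B = 14 − 7 = 7

rB=7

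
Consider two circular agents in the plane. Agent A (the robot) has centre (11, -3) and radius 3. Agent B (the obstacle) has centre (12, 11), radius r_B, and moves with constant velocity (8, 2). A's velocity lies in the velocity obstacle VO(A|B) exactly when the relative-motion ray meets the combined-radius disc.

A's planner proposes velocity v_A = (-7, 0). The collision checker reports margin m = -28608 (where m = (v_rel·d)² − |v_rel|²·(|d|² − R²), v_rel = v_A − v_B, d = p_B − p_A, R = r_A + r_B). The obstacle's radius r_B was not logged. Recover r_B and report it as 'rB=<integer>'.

m = -28608
d = (1, 14);  v_rel = (-15, -2),  |v_rel|² = 229
v_rel×d = (-15)·(14) − (-2)·(1) = -208
since m = R²·229 − (-208)²:  R² = (43264 + -28608) / 229 = 64
R = √64 = 8  ⇒  r_B = 8 − 3 = 5

rB=5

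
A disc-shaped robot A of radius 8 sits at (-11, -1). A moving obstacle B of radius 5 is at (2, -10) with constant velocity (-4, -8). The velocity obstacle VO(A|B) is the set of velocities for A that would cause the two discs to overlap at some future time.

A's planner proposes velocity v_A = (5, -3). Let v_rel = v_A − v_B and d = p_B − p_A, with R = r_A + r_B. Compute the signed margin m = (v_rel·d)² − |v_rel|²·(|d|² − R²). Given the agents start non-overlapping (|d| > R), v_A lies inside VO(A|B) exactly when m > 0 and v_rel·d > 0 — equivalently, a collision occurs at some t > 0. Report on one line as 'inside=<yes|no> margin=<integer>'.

d = (13, -9),  |d|² = 250;  R = 8+5 = 13,  c = 250−13² = 81
v_rel = (9, 5),  |v_rel|² = 106;  v_rel·d = (9)·(13) + (5)·(-9) = 72
106·t² − 144·t + 81 = 0  ⇒  m = 72² − 106·81 = -3402
m = -3402 < 0,  v_rel·d = 72 > 0  ⇒  outside

inside=no margin=-3402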